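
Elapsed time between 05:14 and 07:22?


End time in minutes: 7×60 + 22 = 442
Start time in minutes: 5×60 + 14 = 314
Difference = 442 - 314 = 128 minutes
= 2 hours 8 minutes

2h 8m


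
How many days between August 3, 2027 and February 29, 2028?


From August 3, 2027 to February 29, 2028
Rest of August 2027: 31 - 3 = 28
Full months: September 30, October 31, November 30, December 31, January 31
Days into February 2028: 29
Total = 28 + 30 + 31 + 30 + 31 + 31 + 29 = 210 days

210 days


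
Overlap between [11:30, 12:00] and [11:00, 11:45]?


Meeting A: 690-720 (in minutes from midnight)
Meeting B: 660-705
Overlap start = max(690, 660) = 690
Overlap end = min(720, 705) = 705
Overlap = max(0, 705 - 690) = 15 min

15 minutes


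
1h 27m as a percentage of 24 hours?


0.0604 (6.04%)

Total minutes: 1×60 + 27 = 87
Day = 24×60 = 1440 minutes
Fraction = 87/1440 ≈ 0.0604
As a percentage: 87/1440 × 100 ≈ 6.04%


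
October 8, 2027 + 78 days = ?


Start: October 8, 2027
Add 78 days
October 8 → November 1: 31 - 8 + 1 = 24 days (78 - 24 = 54 left)
November 1 → December 1: 30 - 1 + 1 = 30 days (54 - 30 = 24 left)
December 1 + 24 = December 25, 2027

December 25, 2027


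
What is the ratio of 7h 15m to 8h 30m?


Duration 1: 435 minutes
Duration 2: 510 minutes
Ratio = 435:510
GCD = 15
Simplified = 29:34
As a decimal: 29/34 ≈ 0.85

29:34 (0.85)


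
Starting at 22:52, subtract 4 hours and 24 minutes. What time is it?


Start: 1372 minutes from midnight
Subtract: 264 minutes
Remaining: 1372 - 264 = 1108
Hours: 18, Minutes: 28

18:28


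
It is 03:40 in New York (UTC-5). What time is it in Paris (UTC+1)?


Time difference = UTC+1 - UTC-5 = +6 hours
New hour = (3 + 6) mod 24
= 9 mod 24 = 9
Minutes unchanged → 09:40

09:40


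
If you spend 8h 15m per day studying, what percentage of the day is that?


34.4%

Time: 495 minutes
Day: 1440 minutes
Percentage = (495/1440) × 100 ≈ 34.4%


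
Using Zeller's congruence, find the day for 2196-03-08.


Tuesday

Zeller's congruence:
q=8, m=3, k=96, j=21
h = (8 + ⌊13×4/5⌋ + 96 + ⌊96/4⌋ + ⌊21/4⌋ - 2×21) mod 7
= (8 + 10 + 96 + 24 + 5 - 42) mod 7
= 101 mod 7 = 3
h=3 → Tuesday


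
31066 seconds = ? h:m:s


Hours: 31066 ÷ 3600 = 8 remainder 2266
Minutes: 2266 ÷ 60 = 37 remainder 46
Seconds: 46

8h 37m 46s


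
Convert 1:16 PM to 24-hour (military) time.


Input: 1:16 PM
PM: 1 + 12 = 13

13:16


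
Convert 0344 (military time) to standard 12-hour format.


3:44 AM

Hour: 3
3 < 12 → AM


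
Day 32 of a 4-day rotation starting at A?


Shifts: A, B, C, D
Start: A (index 0)
Day 32: (0 + 32 - 1) mod 4
= 31 mod 4
= 3
Index 3 → shift D

Shift D


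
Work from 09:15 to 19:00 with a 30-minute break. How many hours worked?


9h 15m (555 minutes)

Total time = (19×60+0) - (9×60+15)
= 1140 - 555 = 585 min
Minus break: 585 - 30 = 555 min
= 9h 15m


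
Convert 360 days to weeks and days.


Weeks: 360 ÷ 7 = 51 remainder 3

51 weeks 3 days


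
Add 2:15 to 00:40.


02:55

Start: 40 minutes from midnight
Add: 135 minutes
Total: 175 minutes
Hours: 175 ÷ 60 = 2 remainder 55


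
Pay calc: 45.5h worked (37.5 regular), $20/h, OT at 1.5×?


$990.00

Regular: 37.5h × $20 = $750.00
Overtime: 45.5 - 37.5 = 8.0h
OT pay: 8.0h × $20 × 1.5 = $240.00
Total = $750.00 + $240.00 = $990.00


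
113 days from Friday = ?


Saturday

Start: Friday (index 4)
(4 + 113) mod 7
= 117 mod 7
= 5
Index 5 → Saturday


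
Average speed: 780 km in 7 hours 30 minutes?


104.0 km/h

Distance: 780 km
Time: 7h 30m = 450 min = 450/60 = 15/2 hours
Speed = 780 ÷ (15/2) = 780 × 2 / 15 = 1560/15 = 104.0 km/h


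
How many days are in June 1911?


Month: June (month 6)
June has 30 days

30 days


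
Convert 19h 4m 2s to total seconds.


Hours: 19 × 3600 = 68400
Minutes: 4 × 60 = 240
Seconds: 2
Total = 68400 + 240 + 2 = 68642

68642 seconds


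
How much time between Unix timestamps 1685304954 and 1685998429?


Difference = 1685998429 - 1685304954 = 693475 seconds
In hours: 693475 / 3600 ≈ 192.6
In days: 693475 / 86400 ≈ 8.03

693475 seconds (192.6 hours / 8.03 days)


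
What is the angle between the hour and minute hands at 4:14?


43.0°

Hour hand = 4×30 + 14×0.5 = 127.0°
Minute hand = 14×6 = 84°
Difference = |127.0 - 84| = 43.0°


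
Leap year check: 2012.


Rules: divisible by 4 AND (not by 100 OR by 400)
2012 ÷ 4 = 503 exactly → divisible by 4
2012 ÷ 100 = 20 remainder 12 → not divisible by 100
Divisible by 4 but not by 100 → leap year

Yes


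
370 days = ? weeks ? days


Weeks: 370 ÷ 7 = 52 remainder 6

52 weeks 6 days


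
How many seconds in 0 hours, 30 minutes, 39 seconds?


Hours: 0 × 3600 = 0
Minutes: 30 × 60 = 1800
Seconds: 39
Total = 0 + 1800 + 39 = 1839

1839 seconds


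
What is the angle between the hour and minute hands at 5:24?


Hour hand = 5×30 + 24×0.5 = 162.0°
Minute hand = 24×6 = 144°
Difference = |162.0 - 144| = 18.0°

18.0°


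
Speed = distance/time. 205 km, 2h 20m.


87.9 km/h

Distance: 205 km
Time: 2h 20m = 140 min = 140/60 = 7/3 hours
Speed = 205 ÷ (7/3) = 205 × 3 / 7 = 615/7 ≈ 87.9 km/h


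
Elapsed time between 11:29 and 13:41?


2h 12m

End time in minutes: 13×60 + 41 = 821
Start time in minutes: 11×60 + 29 = 689
Difference = 821 - 689 = 132 minutes
= 2 hours 12 minutes


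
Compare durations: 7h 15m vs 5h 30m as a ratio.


29:22 (1.32)

Duration 1: 435 minutes
Duration 2: 330 minutes
Ratio = 435:330
GCD = 15
Simplified = 29:22
As a decimal: 29/22 ≈ 1.32


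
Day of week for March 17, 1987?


Tuesday

Zeller's congruence:
q=17, m=3, k=87, j=19
h = (17 + ⌊13×4/5⌋ + 87 + ⌊87/4⌋ + ⌊19/4⌋ - 2×19) mod 7
= (17 + 10 + 87 + 21 + 4 - 38) mod 7
= 101 mod 7 = 3
h=3 → Tuesday


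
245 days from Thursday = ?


Start: Thursday (index 3)
(3 + 245) mod 7
= 248 mod 7
= 3
Index 3 → Thursday

Thursday


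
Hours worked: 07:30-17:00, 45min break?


8h 45m (525 minutes)

Total time = (17×60+0) - (7×60+30)
= 1020 - 450 = 570 min
Minus break: 570 - 45 = 525 min
= 8h 45m


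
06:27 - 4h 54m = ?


01:33

Start: 387 minutes from midnight
Subtract: 294 minutes
Remaining: 387 - 294 = 93
Hours: 1, Minutes: 33


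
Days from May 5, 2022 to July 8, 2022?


From May 5, 2022 to July 8, 2022
Rest of May 2022: 31 - 5 = 26
Full months: June 30
Days into July 2022: 8
Total = 26 + 30 + 8 = 64 days

64 days


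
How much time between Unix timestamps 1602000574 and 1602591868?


591294 seconds (164.2 hours / 6.84 days)

Difference = 1602591868 - 1602000574 = 591294 seconds
In hours: 591294 / 3600 ≈ 164.2
In days: 591294 / 86400 ≈ 6.84


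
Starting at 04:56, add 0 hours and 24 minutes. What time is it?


05:20

Start: 296 minutes from midnight
Add: 24 minutes
Total: 320 minutes
Hours: 320 ÷ 60 = 5 remainder 20


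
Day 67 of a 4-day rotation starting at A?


Shifts: A, B, C, D
Start: A (index 0)
Day 67: (0 + 67 - 1) mod 4
= 66 mod 4
= 2
Index 2 → shift C

Shift C


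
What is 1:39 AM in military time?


Input: 1:39 AM
AM hour stays: 1

01:39


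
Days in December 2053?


31 days

Month: December (month 12)
December has 31 days


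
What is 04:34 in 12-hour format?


Hour: 4
4 < 12 → AM

4:34 AM


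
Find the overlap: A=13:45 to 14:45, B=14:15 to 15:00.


30 minutes

Meeting A: 825-885 (in minutes from midnight)
Meeting B: 855-900
Overlap start = max(825, 855) = 855
Overlap end = min(885, 900) = 885
Overlap = max(0, 885 - 855) = 30 min


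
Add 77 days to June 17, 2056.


Start: June 17, 2056
Add 77 days
June 17 → July 1: 30 - 17 + 1 = 14 days (77 - 14 = 63 left)
July 1 → August 1: 31 - 1 + 1 = 31 days (63 - 31 = 32 left)
August 1 → September 1: 31 - 1 + 1 = 31 days (32 - 31 = 1 left)
September 1 + 1 = September 2, 2056

September 2, 2056


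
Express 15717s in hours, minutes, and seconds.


Hours: 15717 ÷ 3600 = 4 remainder 1317
Minutes: 1317 ÷ 60 = 21 remainder 57
Seconds: 57

4h 21m 57s


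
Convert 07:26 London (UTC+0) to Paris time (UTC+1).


Time difference = UTC+1 - UTC+0 = +1 hours
New hour = (7 + 1) mod 24
= 8 mod 24 = 8
Minutes unchanged → 08:26

08:26


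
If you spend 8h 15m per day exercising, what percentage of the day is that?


34.4%

Time: 495 minutes
Day: 1440 minutes
Percentage = (495/1440) × 100 ≈ 34.4%


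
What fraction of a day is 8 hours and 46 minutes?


Total minutes: 8×60 + 46 = 526
Day = 24×60 = 1440 minutes
Fraction = 526/1440 ≈ 0.3653
As a percentage: 526/1440 × 100 ≈ 36.53%

0.3653 (36.53%)


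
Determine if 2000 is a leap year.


Yes

Rules: divisible by 4 AND (not by 100 OR by 400)
2000 ÷ 4 = 500 exactly → divisible by 4
2000 ÷ 100 = 20 exactly → divisible by 100
2000 ÷ 400 = 5 exactly → divisible by 400
Divisible by 400 → leap year


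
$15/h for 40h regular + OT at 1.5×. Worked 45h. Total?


$712.50

Regular: 40h × $15 = $600.00
Overtime: 45 - 40 = 5h
OT pay: 5h × $15 × 1.5 = $112.50
Total = $600.00 + $112.50 = $712.50


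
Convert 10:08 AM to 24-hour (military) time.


10:08

Input: 10:08 AM
AM hour stays: 10


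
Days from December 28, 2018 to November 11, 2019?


318 days

From December 28, 2018 to November 11, 2019
Rest of December 2018: 31 - 28 = 3
Full months: January 31, February 2019 28, March 31, April 30, May 31, June 30, July 31, August 31, September 30, October 31
Days into November 2019: 11
Total = 3 + 31 + 28 + 31 + 30 + 31 + 30 + 31 + 31 + 30 + 31 + 11 = 318 days


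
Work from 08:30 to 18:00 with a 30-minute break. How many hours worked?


9h 0m (540 minutes)

Total time = (18×60+0) - (8×60+30)
= 1080 - 510 = 570 min
Minus break: 570 - 30 = 540 min
= 9h 0m


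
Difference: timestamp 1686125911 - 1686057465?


Difference = 1686125911 - 1686057465 = 68446 seconds
In hours: 68446 / 3600 ≈ 19.0
In days: 68446 / 86400 ≈ 0.79

68446 seconds (19.0 hours / 0.79 days)


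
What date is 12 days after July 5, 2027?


July 17, 2027

Start: July 5, 2027
Add 12 days
July 5 + 12 = July 17, 2027


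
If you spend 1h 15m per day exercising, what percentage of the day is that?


5.2%

Time: 75 minutes
Day: 1440 minutes
Percentage = (75/1440) × 100 ≈ 5.2%


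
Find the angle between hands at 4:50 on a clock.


155.0°

Hour hand = 4×30 + 50×0.5 = 145.0°
Minute hand = 50×6 = 300°
Difference = |145.0 - 300| = 155.0°


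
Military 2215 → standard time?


10:15 PM

Hour: 22
22 - 12 = 10 → PM


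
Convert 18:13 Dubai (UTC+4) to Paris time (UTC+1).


15:13

Time difference = UTC+1 - UTC+4 = -3 hours
New hour = (18 -3) mod 24
= 15 mod 24 = 15
Minutes unchanged → 15:13


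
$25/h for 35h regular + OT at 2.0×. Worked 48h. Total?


Regular: 35h × $25 = $875.00
Overtime: 48 - 35 = 13h
OT pay: 13h × $25 × 2.0 = $650.00
Total = $875.00 + $650.00 = $1525.00

$1525.00


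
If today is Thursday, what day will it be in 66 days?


Sunday

Start: Thursday (index 3)
(3 + 66) mod 7
= 69 mod 7
= 6
Index 6 → Sunday


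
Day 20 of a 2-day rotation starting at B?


Shift A

Shifts: A, B
Start: B (index 1)
Day 20: (1 + 20 - 1) mod 2
= 20 mod 2
= 0
Index 0 → shift A


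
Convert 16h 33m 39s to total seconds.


59619 seconds

Hours: 16 × 3600 = 57600
Minutes: 33 × 60 = 1980
Seconds: 39
Total = 57600 + 1980 + 39 = 59619


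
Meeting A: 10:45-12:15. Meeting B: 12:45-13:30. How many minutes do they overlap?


0 minutes

Meeting A: 645-735 (in minutes from midnight)
Meeting B: 765-810
Overlap start = max(645, 765) = 765
Overlap end = min(735, 810) = 735
Overlap = max(0, 735 - 765) = 0 min


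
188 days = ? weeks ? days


26 weeks 6 days

Weeks: 188 ÷ 7 = 26 remainder 6


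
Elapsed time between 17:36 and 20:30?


2h 54m

End time in minutes: 20×60 + 30 = 1230
Start time in minutes: 17×60 + 36 = 1056
Difference = 1230 - 1056 = 174 minutes
= 2 hours 54 minutes


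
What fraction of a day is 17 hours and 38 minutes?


Total minutes: 17×60 + 38 = 1058
Day = 24×60 = 1440 minutes
Fraction = 1058/1440 ≈ 0.7347
As a percentage: 1058/1440 × 100 ≈ 73.47%

0.7347 (73.47%)


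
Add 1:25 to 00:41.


02:06

Start: 41 minutes from midnight
Add: 85 minutes
Total: 126 minutes
Hours: 126 ÷ 60 = 2 remainder 6


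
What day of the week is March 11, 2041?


Zeller's congruence:
q=11, m=3, k=41, j=20
h = (11 + ⌊13×4/5⌋ + 41 + ⌊41/4⌋ + ⌊20/4⌋ - 2×20) mod 7
= (11 + 10 + 41 + 10 + 5 - 40) mod 7
= 37 mod 7 = 2
h=2 → Monday

Monday


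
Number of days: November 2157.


Month: November (month 11)
November has 30 days

30 days


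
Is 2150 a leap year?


Rules: divisible by 4 AND (not by 100 OR by 400)
2150 ÷ 4 = 537 remainder 2 → not divisible by 4
Not divisible by 4 → not a leap year

No


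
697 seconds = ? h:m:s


0h 11m 37s

Hours: 697 ÷ 3600 = 0 remainder 697
Minutes: 697 ÷ 60 = 11 remainder 37
Seconds: 37


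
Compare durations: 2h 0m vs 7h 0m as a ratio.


Duration 1: 120 minutes
Duration 2: 420 minutes
Ratio = 120:420
GCD = 60
Simplified = 2:7
As a decimal: 2/7 ≈ 0.29

2:7 (0.29)


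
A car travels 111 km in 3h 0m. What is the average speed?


37.0 km/h

Distance: 111 km
Time: 3 hours
Speed = 111 / 3 = 37.0 km/h


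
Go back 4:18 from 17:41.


13:23

Start: 1061 minutes from midnight
Subtract: 258 minutes
Remaining: 1061 - 258 = 803
Hours: 13, Minutes: 23


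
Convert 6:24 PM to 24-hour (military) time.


18:24

Input: 6:24 PM
PM: 6 + 12 = 18


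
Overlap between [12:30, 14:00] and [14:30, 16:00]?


Meeting A: 750-840 (in minutes from midnight)
Meeting B: 870-960
Overlap start = max(750, 870) = 870
Overlap end = min(840, 960) = 840
Overlap = max(0, 840 - 870) = 0 min

0 minutes


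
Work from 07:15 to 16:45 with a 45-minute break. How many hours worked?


8h 45m (525 minutes)

Total time = (16×60+45) - (7×60+15)
= 1005 - 435 = 570 min
Minus break: 570 - 45 = 525 min
= 8h 45m


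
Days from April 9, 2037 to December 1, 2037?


236 days

From April 9, 2037 to December 1, 2037
Rest of April 2037: 30 - 9 = 21
Full months: May 31, June 30, July 31, August 31, September 30, October 31, November 30
Days into December 2037: 1
Total = 21 + 31 + 30 + 31 + 31 + 30 + 31 + 30 + 1 = 236 days


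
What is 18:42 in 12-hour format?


Hour: 18
18 - 12 = 6 → PM

6:42 PM


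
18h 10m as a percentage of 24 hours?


Total minutes: 18×60 + 10 = 1090
Day = 24×60 = 1440 minutes
Fraction = 1090/1440 ≈ 0.7569
As a percentage: 1090/1440 × 100 ≈ 75.69%

0.7569 (75.69%)


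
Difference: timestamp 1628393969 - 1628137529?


256440 seconds (71.2 hours / 2.97 days)

Difference = 1628393969 - 1628137529 = 256440 seconds
In hours: 256440 / 3600 ≈ 71.2
In days: 256440 / 86400 ≈ 2.97


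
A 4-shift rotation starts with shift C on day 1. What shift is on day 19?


Shift A

Shifts: A, B, C, D
Start: C (index 2)
Day 19: (2 + 19 - 1) mod 4
= 20 mod 4
= 0
Index 0 → shift A


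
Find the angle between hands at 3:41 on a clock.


135.5°

Hour hand = 3×30 + 41×0.5 = 110.5°
Minute hand = 41×6 = 246°
Difference = |110.5 - 246| = 135.5°


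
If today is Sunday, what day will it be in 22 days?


Monday

Start: Sunday (index 6)
(6 + 22) mod 7
= 28 mod 7
= 0
Index 0 → Monday


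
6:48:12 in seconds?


Hours: 6 × 3600 = 21600
Minutes: 48 × 60 = 2880
Seconds: 12
Total = 21600 + 2880 + 12 = 24492

24492 seconds


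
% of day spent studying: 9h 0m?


Time: 540 minutes
Day: 1440 minutes
Percentage = (540/1440) × 100 = 37.5%

37.5%


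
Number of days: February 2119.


28 days

Month: February (month 2)
February: 28 or 29 (leap year)
2119 leap year? No


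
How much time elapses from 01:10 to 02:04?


End time in minutes: 2×60 + 4 = 124
Start time in minutes: 1×60 + 10 = 70
Difference = 124 - 70 = 54 minutes
= 0 hours 54 minutes

0h 54m


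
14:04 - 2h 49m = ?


11:15

Start: 844 minutes from midnight
Subtract: 169 minutes
Remaining: 844 - 169 = 675
Hours: 11, Minutes: 15


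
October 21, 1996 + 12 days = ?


November 2, 1996

Start: October 21, 1996
Add 12 days
October 21 → November 1: 31 - 21 + 1 = 11 days (12 - 11 = 1 left)
November 1 + 1 = November 2, 1996


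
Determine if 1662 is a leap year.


Rules: divisible by 4 AND (not by 100 OR by 400)
1662 ÷ 4 = 415 remainder 2 → not divisible by 4
Not divisible by 4 → not a leap year

No


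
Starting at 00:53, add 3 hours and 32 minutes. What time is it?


04:25

Start: 53 minutes from midnight
Add: 212 minutes
Total: 265 minutes
Hours: 265 ÷ 60 = 4 remainder 25


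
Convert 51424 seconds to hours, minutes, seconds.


Hours: 51424 ÷ 3600 = 14 remainder 1024
Minutes: 1024 ÷ 60 = 17 remainder 4
Seconds: 4

14h 17m 4s


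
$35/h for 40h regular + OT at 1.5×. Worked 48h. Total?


$1820.00

Regular: 40h × $35 = $1400.00
Overtime: 48 - 40 = 8h
OT pay: 8h × $35 × 1.5 = $420.00
Total = $1400.00 + $420.00 = $1820.00


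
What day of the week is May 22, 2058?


Zeller's congruence:
q=22, m=5, k=58, j=20
h = (22 + ⌊13×6/5⌋ + 58 + ⌊58/4⌋ + ⌊20/4⌋ - 2×20) mod 7
= (22 + 15 + 58 + 14 + 5 - 40) mod 7
= 74 mod 7 = 4
h=4 → Wednesday

Wednesday


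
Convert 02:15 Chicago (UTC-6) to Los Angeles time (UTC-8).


Time difference = UTC-8 - UTC-6 = -2 hours
New hour = (2 -2) mod 24
= 0 mod 24 = 0
Minutes unchanged → 00:15

00:15


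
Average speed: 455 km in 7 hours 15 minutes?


Distance: 455 km
Time: 7h 15m = 435 min = 435/60 = 29/4 hours
Speed = 455 ÷ (29/4) = 455 × 4 / 29 = 1820/29 ≈ 62.8 km/h

62.8 km/h


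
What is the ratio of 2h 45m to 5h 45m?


11:23 (0.48)

Duration 1: 165 minutes
Duration 2: 345 minutes
Ratio = 165:345
GCD = 15
Simplified = 11:23
As a decimal: 11/23 ≈ 0.48


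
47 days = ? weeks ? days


Weeks: 47 ÷ 7 = 6 remainder 5

6 weeks 5 days


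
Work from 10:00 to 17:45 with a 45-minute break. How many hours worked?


7h 0m (420 minutes)

Total time = (17×60+45) - (10×60+0)
= 1065 - 600 = 465 min
Minus break: 465 - 45 = 420 min
= 7h 0m


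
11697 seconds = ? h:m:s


3h 14m 57s

Hours: 11697 ÷ 3600 = 3 remainder 897
Minutes: 897 ÷ 60 = 14 remainder 57
Seconds: 57


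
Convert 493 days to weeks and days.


Weeks: 493 ÷ 7 = 70 remainder 3

70 weeks 3 days


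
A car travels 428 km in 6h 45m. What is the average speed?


Distance: 428 km
Time: 6h 45m = 405 min = 405/60 = 27/4 hours
Speed = 428 ÷ (27/4) = 428 × 4 / 27 = 1712/27 ≈ 63.4 km/h

63.4 km/h


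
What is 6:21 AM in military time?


06:21

Input: 6:21 AM
AM hour stays: 6


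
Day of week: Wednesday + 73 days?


Saturday

Start: Wednesday (index 2)
(2 + 73) mod 7
= 75 mod 7
= 5
Index 5 → Saturday


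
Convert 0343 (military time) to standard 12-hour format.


3:43 AM

Hour: 3
3 < 12 → AM


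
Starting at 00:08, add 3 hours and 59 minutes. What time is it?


04:07

Start: 8 minutes from midnight
Add: 239 minutes
Total: 247 minutes
Hours: 247 ÷ 60 = 4 remainder 7


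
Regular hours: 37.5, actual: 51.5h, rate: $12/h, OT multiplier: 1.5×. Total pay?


Regular: 37.5h × $12 = $450.00
Overtime: 51.5 - 37.5 = 14.0h
OT pay: 14.0h × $12 × 1.5 = $252.00
Total = $450.00 + $252.00 = $702.00

$702.00


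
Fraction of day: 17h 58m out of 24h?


Total minutes: 17×60 + 58 = 1078
Day = 24×60 = 1440 minutes
Fraction = 1078/1440 ≈ 0.7486
As a percentage: 1078/1440 × 100 ≈ 74.86%

0.7486 (74.86%)


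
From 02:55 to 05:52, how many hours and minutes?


2h 57m

End time in minutes: 5×60 + 52 = 352
Start time in minutes: 2×60 + 55 = 175
Difference = 352 - 175 = 177 minutes
= 2 hours 57 minutes


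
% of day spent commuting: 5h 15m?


21.9%

Time: 315 minutes
Day: 1440 minutes
Percentage = (315/1440) × 100 ≈ 21.9%


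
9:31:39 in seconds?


Hours: 9 × 3600 = 32400
Minutes: 31 × 60 = 1860
Seconds: 39
Total = 32400 + 1860 + 39 = 34299

34299 seconds


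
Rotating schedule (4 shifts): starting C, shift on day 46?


Shifts: A, B, C, D
Start: C (index 2)
Day 46: (2 + 46 - 1) mod 4
= 47 mod 4
= 3
Index 3 → shift D

Shift D


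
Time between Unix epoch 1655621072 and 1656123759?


502687 seconds (139.6 hours / 5.82 days)

Difference = 1656123759 - 1655621072 = 502687 seconds
In hours: 502687 / 3600 ≈ 139.6
In days: 502687 / 86400 ≈ 5.82


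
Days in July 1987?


Month: July (month 7)
July has 31 days

31 days


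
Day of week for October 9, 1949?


Sunday

Zeller's congruence:
q=9, m=10, k=49, j=19
h = (9 + ⌊13×11/5⌋ + 49 + ⌊49/4⌋ + ⌊19/4⌋ - 2×19) mod 7
= (9 + 28 + 49 + 12 + 4 - 38) mod 7
= 64 mod 7 = 1
h=1 → Sunday


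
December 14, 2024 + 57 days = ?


Start: December 14, 2024
Add 57 days
December 14 → January 1: 31 - 14 + 1 = 18 days (57 - 18 = 39 left)
January 1 → February 1: 31 - 1 + 1 = 31 days (39 - 31 = 8 left)
February 1 + 8 = February 9, 2025

February 9, 2025


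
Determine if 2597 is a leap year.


Rules: divisible by 4 AND (not by 100 OR by 400)
2597 ÷ 4 = 649 remainder 1 → not divisible by 4
Not divisible by 4 → not a leap year

No


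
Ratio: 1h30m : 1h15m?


6:5 (1.20)

Duration 1: 90 minutes
Duration 2: 75 minutes
Ratio = 90:75
GCD = 15
Simplified = 6:5
As a decimal: 6/5 = 1.20


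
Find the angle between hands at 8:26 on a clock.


Hour hand = 8×30 + 26×0.5 = 253.0°
Minute hand = 26×6 = 156°
Difference = |253.0 - 156| = 97.0°

97.0°


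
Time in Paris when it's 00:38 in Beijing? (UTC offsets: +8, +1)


Time difference = UTC+1 - UTC+8 = -7 hours
New hour = (0 -7) mod 24
= -7 mod 24 = 17
Minutes unchanged → 17:38; -7 < 0 → previous day

17:38 (previous day)


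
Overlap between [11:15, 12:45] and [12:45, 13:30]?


Meeting A: 675-765 (in minutes from midnight)
Meeting B: 765-810
Overlap start = max(675, 765) = 765
Overlap end = min(765, 810) = 765
Overlap = max(0, 765 - 765) = 0 min

0 minutes


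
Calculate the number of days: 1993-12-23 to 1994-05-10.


From December 23, 1993 to May 10, 1994
Rest of December 1993: 31 - 23 = 8
Full months: January 31, February 1994 28, March 31, April 30
Days into May 1994: 10
Total = 8 + 31 + 28 + 31 + 30 + 10 = 138 days

138 days


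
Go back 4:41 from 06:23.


01:42

Start: 383 minutes from midnight
Subtract: 281 minutes
Remaining: 383 - 281 = 102
Hours: 1, Minutes: 42


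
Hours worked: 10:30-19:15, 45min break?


8h 0m (480 minutes)

Total time = (19×60+15) - (10×60+30)
= 1155 - 630 = 525 min
Minus break: 525 - 45 = 480 min
= 8h 0m


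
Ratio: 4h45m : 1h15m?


Duration 1: 285 minutes
Duration 2: 75 minutes
Ratio = 285:75
GCD = 15
Simplified = 19:5
As a decimal: 19/5 = 3.80

19:5 (3.80)


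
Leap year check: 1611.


No

Rules: divisible by 4 AND (not by 100 OR by 400)
1611 ÷ 4 = 402 remainder 3 → not divisible by 4
Not divisible by 4 → not a leap year


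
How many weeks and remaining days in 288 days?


Weeks: 288 ÷ 7 = 41 remainder 1

41 weeks 1 days


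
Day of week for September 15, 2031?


Zeller's congruence:
q=15, m=9, k=31, j=20
h = (15 + ⌊13×10/5⌋ + 31 + ⌊31/4⌋ + ⌊20/4⌋ - 2×20) mod 7
= (15 + 26 + 31 + 7 + 5 - 40) mod 7
= 44 mod 7 = 2
h=2 → Monday

Monday


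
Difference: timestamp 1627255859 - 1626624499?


Difference = 1627255859 - 1626624499 = 631360 seconds
In hours: 631360 / 3600 ≈ 175.4
In days: 631360 / 86400 ≈ 7.31

631360 seconds (175.4 hours / 7.31 days)


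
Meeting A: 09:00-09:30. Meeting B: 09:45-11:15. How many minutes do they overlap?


0 minutes

Meeting A: 540-570 (in minutes from midnight)
Meeting B: 585-675
Overlap start = max(540, 585) = 585
Overlap end = min(570, 675) = 570
Overlap = max(0, 570 - 585) = 0 min


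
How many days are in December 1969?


31 days

Month: December (month 12)
December has 31 days


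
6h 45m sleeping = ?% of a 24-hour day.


Time: 405 minutes
Day: 1440 minutes
Percentage = (405/1440) × 100 ≈ 28.1%

28.1%


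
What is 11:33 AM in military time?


Input: 11:33 AM
AM hour stays: 11

11:33


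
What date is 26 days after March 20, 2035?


April 15, 2035

Start: March 20, 2035
Add 26 days
March 20 → April 1: 31 - 20 + 1 = 12 days (26 - 12 = 14 left)
April 1 + 14 = April 15, 2035


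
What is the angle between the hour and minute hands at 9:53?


Hour hand = 9×30 + 53×0.5 = 296.5°
Minute hand = 53×6 = 318°
Difference = |296.5 - 318| = 21.5°

21.5°


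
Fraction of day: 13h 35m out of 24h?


Total minutes: 13×60 + 35 = 815
Day = 24×60 = 1440 minutes
Fraction = 815/1440 ≈ 0.5660
As a percentage: 815/1440 × 100 ≈ 56.60%

0.5660 (56.60%)


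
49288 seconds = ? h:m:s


Hours: 49288 ÷ 3600 = 13 remainder 2488
Minutes: 2488 ÷ 60 = 41 remainder 28
Seconds: 28

13h 41m 28s


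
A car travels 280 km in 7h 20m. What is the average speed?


Distance: 280 km
Time: 7h 20m = 440 min = 440/60 = 22/3 hours
Speed = 280 ÷ (22/3) = 280 × 3 / 22 = 840/22 ≈ 38.2 km/h

38.2 km/h


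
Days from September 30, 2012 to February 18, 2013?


From September 30, 2012 to February 18, 2013
Rest of September 2012: 30 - 30 = 0
Full months: October 31, November 30, December 31, January 31
Days into February 2013: 18
Total = 0 + 31 + 30 + 31 + 31 + 18 = 141 days

141 days


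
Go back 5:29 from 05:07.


Start: 307 minutes from midnight
Subtract: 329 minutes
Remaining: 307 - 329 = -22
Negative → add 24×60 = 1418
Hours: 23, Minutes: 38

23:38


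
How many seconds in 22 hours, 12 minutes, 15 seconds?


79935 seconds

Hours: 22 × 3600 = 79200
Minutes: 12 × 60 = 720
Seconds: 15
Total = 79200 + 720 + 15 = 79935


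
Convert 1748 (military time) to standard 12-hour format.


5:48 PM

Hour: 17
17 - 12 = 5 → PM


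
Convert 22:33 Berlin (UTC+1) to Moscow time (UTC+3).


Time difference = UTC+3 - UTC+1 = +2 hours
New hour = (22 + 2) mod 24
= 24 mod 24 = 0
Minutes unchanged → 00:33; 24 ≥ 24 → next day

00:33 (next day)


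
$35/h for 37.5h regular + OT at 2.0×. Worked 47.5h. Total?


$2012.50

Regular: 37.5h × $35 = $1312.50
Overtime: 47.5 - 37.5 = 10.0h
OT pay: 10.0h × $35 × 2.0 = $700.00
Total = $1312.50 + $700.00 = $2012.50


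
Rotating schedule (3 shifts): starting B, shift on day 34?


Shifts: A, B, C
Start: B (index 1)
Day 34: (1 + 34 - 1) mod 3
= 34 mod 3
= 1
Index 1 → shift B

Shift B


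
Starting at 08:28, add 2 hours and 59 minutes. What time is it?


11:27

Start: 508 minutes from midnight
Add: 179 minutes
Total: 687 minutes
Hours: 687 ÷ 60 = 11 remainder 27


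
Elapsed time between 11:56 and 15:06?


3h 10m

End time in minutes: 15×60 + 6 = 906
Start time in minutes: 11×60 + 56 = 716
Difference = 906 - 716 = 190 minutes
= 3 hours 10 minutes


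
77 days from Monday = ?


Monday

Start: Monday (index 0)
(0 + 77) mod 7
= 77 mod 7
= 0
Index 0 → Monday


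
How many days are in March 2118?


Month: March (month 3)
March has 31 days

31 days


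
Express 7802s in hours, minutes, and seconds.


Hours: 7802 ÷ 3600 = 2 remainder 602
Minutes: 602 ÷ 60 = 10 remainder 2
Seconds: 2

2h 10m 2s


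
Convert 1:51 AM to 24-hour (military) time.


Input: 1:51 AM
AM hour stays: 1

01:51


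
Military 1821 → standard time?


Hour: 18
18 - 12 = 6 → PM

6:21 PM


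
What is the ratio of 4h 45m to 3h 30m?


Duration 1: 285 minutes
Duration 2: 210 minutes
Ratio = 285:210
GCD = 15
Simplified = 19:14
As a decimal: 19/14 ≈ 1.36

19:14 (1.36)


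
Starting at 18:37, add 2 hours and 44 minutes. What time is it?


Start: 1117 minutes from midnight
Add: 164 minutes
Total: 1281 minutes
Hours: 1281 ÷ 60 = 21 remainder 21

21:21


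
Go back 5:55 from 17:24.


Start: 1044 minutes from midnight
Subtract: 355 minutes
Remaining: 1044 - 355 = 689
Hours: 11, Minutes: 29

11:29


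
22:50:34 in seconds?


Hours: 22 × 3600 = 79200
Minutes: 50 × 60 = 3000
Seconds: 34
Total = 79200 + 3000 + 34 = 82234

82234 seconds


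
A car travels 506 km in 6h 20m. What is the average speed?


Distance: 506 km
Time: 6h 20m = 380 min = 380/60 = 19/3 hours
Speed = 506 ÷ (19/3) = 506 × 3 / 19 = 1518/19 ≈ 79.9 km/h

79.9 km/h


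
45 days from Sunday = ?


Wednesday

Start: Sunday (index 6)
(6 + 45) mod 7
= 51 mod 7
= 2
Index 2 → Wednesday


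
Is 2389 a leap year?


No

Rules: divisible by 4 AND (not by 100 OR by 400)
2389 ÷ 4 = 597 remainder 1 → not divisible by 4
Not divisible by 4 → not a leap year


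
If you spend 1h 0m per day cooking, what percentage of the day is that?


4.2%

Time: 60 minutes
Day: 1440 minutes
Percentage = (60/1440) × 100 ≈ 4.2%


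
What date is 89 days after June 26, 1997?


September 23, 1997

Start: June 26, 1997
Add 89 days
June 26 → July 1: 30 - 26 + 1 = 5 days (89 - 5 = 84 left)
July 1 → August 1: 31 - 1 + 1 = 31 days (84 - 31 = 53 left)
August 1 → September 1: 31 - 1 + 1 = 31 days (53 - 31 = 22 left)
September 1 + 22 = September 23, 1997


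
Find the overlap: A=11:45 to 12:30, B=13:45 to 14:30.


Meeting A: 705-750 (in minutes from midnight)
Meeting B: 825-870
Overlap start = max(705, 825) = 825
Overlap end = min(750, 870) = 750
Overlap = max(0, 750 - 825) = 0 min

0 minutes


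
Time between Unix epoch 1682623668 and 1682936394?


Difference = 1682936394 - 1682623668 = 312726 seconds
In hours: 312726 / 3600 ≈ 86.9
In days: 312726 / 86400 ≈ 3.62

312726 seconds (86.9 hours / 3.62 days)


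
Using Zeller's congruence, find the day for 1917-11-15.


Zeller's congruence:
q=15, m=11, k=17, j=19
h = (15 + ⌊13×12/5⌋ + 17 + ⌊17/4⌋ + ⌊19/4⌋ - 2×19) mod 7
= (15 + 31 + 17 + 4 + 4 - 38) mod 7
= 33 mod 7 = 5
h=5 → Thursday

Thursday


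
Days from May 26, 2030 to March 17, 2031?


From May 26, 2030 to March 17, 2031
Rest of May 2030: 31 - 26 = 5
Full months: June 30, July 31, August 31, September 30, October 31, November 30, December 31, January 31, February 2031 28
Days into March 2031: 17
Total = 5 + 30 + 31 + 31 + 30 + 31 + 30 + 31 + 31 + 28 + 17 = 295 days

295 days


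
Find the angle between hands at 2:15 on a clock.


Hour hand = 2×30 + 15×0.5 = 67.5°
Minute hand = 15×6 = 90°
Difference = |67.5 - 90| = 22.5°

22.5°


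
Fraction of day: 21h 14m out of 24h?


0.8847 (88.47%)

Total minutes: 21×60 + 14 = 1274
Day = 24×60 = 1440 minutes
Fraction = 1274/1440 ≈ 0.8847
As a percentage: 1274/1440 × 100 ≈ 88.47%


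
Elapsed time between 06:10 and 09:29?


End time in minutes: 9×60 + 29 = 569
Start time in minutes: 6×60 + 10 = 370
Difference = 569 - 370 = 199 minutes
= 3 hours 19 minutes

3h 19m


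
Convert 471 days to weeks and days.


Weeks: 471 ÷ 7 = 67 remainder 2

67 weeks 2 days


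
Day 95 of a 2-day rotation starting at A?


Shift A

Shifts: A, B
Start: A (index 0)
Day 95: (0 + 95 - 1) mod 2
= 94 mod 2
= 0
Index 0 → shift A


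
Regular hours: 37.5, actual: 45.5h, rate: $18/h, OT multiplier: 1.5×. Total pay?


Regular: 37.5h × $18 = $675.00
Overtime: 45.5 - 37.5 = 8.0h
OT pay: 8.0h × $18 × 1.5 = $216.00
Total = $675.00 + $216.00 = $891.00

$891.00


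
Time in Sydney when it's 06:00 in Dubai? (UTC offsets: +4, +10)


Time difference = UTC+10 - UTC+4 = +6 hours
New hour = (6 + 6) mod 24
= 12 mod 24 = 12
Minutes unchanged → 12:00

12:00


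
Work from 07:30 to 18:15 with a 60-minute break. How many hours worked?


9h 45m (585 minutes)

Total time = (18×60+15) - (7×60+30)
= 1095 - 450 = 645 min
Minus break: 645 - 60 = 585 min
= 9h 45m


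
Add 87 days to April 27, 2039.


Start: April 27, 2039
Add 87 days
April 27 → May 1: 30 - 27 + 1 = 4 days (87 - 4 = 83 left)
May 1 → June 1: 31 - 1 + 1 = 31 days (83 - 31 = 52 left)
June 1 → July 1: 30 - 1 + 1 = 30 days (52 - 30 = 22 left)
July 1 + 22 = July 23, 2039

July 23, 2039


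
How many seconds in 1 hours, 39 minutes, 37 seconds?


5977 seconds

Hours: 1 × 3600 = 3600
Minutes: 39 × 60 = 2340
Seconds: 37
Total = 3600 + 2340 + 37 = 5977


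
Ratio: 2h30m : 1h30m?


5:3 (1.67)

Duration 1: 150 minutes
Duration 2: 90 minutes
Ratio = 150:90
GCD = 30
Simplified = 5:3
As a decimal: 5/3 ≈ 1.67


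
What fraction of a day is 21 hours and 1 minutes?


0.8757 (87.57%)

Total minutes: 21×60 + 1 = 1261
Day = 24×60 = 1440 minutes
Fraction = 1261/1440 ≈ 0.8757
As a percentage: 1261/1440 × 100 ≈ 87.57%


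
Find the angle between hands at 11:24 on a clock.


Hour hand = 11×30 + 24×0.5 = 342.0°
Minute hand = 24×6 = 144°
Difference = |342.0 - 144| = 198.0°
Since > 180°: 360 - 198.0 = 162.0°

162.0°


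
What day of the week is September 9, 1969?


Tuesday

Zeller's congruence:
q=9, m=9, k=69, j=19
h = (9 + ⌊13×10/5⌋ + 69 + ⌊69/4⌋ + ⌊19/4⌋ - 2×19) mod 7
= (9 + 26 + 69 + 17 + 4 - 38) mod 7
= 87 mod 7 = 3
h=3 → Tuesday


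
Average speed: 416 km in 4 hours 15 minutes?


97.9 km/h

Distance: 416 km
Time: 4h 15m = 255 min = 255/60 = 17/4 hours
Speed = 416 ÷ (17/4) = 416 × 4 / 17 = 1664/17 ≈ 97.9 km/h


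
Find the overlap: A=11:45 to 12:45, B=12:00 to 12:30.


Meeting A: 705-765 (in minutes from midnight)
Meeting B: 720-750
Overlap start = max(705, 720) = 720
Overlap end = min(765, 750) = 750
Overlap = max(0, 750 - 720) = 30 min

30 minutes


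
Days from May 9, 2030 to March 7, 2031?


From May 9, 2030 to March 7, 2031
Rest of May 2030: 31 - 9 = 22
Full months: June 30, July 31, August 31, September 30, October 31, November 30, December 31, January 31, February 2031 28
Days into March 2031: 7
Total = 22 + 30 + 31 + 31 + 30 + 31 + 30 + 31 + 31 + 28 + 7 = 302 days

302 days


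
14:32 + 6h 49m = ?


Start: 872 minutes from midnight
Add: 409 minutes
Total: 1281 minutes
Hours: 1281 ÷ 60 = 21 remainder 21

21:21


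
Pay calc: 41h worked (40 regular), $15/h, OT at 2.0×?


$630.00

Regular: 40h × $15 = $600.00
Overtime: 41 - 40 = 1h
OT pay: 1h × $15 × 2.0 = $30.00
Total = $600.00 + $30.00 = $630.00


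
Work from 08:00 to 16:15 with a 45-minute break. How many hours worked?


Total time = (16×60+15) - (8×60+0)
= 975 - 480 = 495 min
Minus break: 495 - 45 = 450 min
= 7h 30m

7h 30m (450 minutes)


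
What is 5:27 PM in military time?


17:27

Input: 5:27 PM
PM: 5 + 12 = 17


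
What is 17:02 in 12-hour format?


Hour: 17
17 - 12 = 5 → PM

5:02 PM


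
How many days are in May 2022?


Month: May (month 5)
May has 31 days

31 days


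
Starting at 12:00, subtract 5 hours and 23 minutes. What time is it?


06:37

Start: 720 minutes from midnight
Subtract: 323 minutes
Remaining: 720 - 323 = 397
Hours: 6, Minutes: 37


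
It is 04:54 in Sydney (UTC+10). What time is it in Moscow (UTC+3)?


21:54 (previous day)

Time difference = UTC+3 - UTC+10 = -7 hours
New hour = (4 -7) mod 24
= -3 mod 24 = 21
Minutes unchanged → 21:54; -3 < 0 → previous day


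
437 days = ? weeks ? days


Weeks: 437 ÷ 7 = 62 remainder 3

62 weeks 3 days


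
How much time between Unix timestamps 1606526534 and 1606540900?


14366 seconds (4.0 hours / 0.17 days)

Difference = 1606540900 - 1606526534 = 14366 seconds
In hours: 14366 / 3600 ≈ 4.0
In days: 14366 / 86400 ≈ 0.17


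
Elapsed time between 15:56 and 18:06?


End time in minutes: 18×60 + 6 = 1086
Start time in minutes: 15×60 + 56 = 956
Difference = 1086 - 956 = 130 minutes
= 2 hours 10 minutes

2h 10m


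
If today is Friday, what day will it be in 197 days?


Saturday

Start: Friday (index 4)
(4 + 197) mod 7
= 201 mod 7
= 5
Index 5 → Saturday


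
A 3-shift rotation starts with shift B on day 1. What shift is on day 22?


Shifts: A, B, C
Start: B (index 1)
Day 22: (1 + 22 - 1) mod 3
= 22 mod 3
= 1
Index 1 → shift B

Shift B


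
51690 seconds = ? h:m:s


14h 21m 30s

Hours: 51690 ÷ 3600 = 14 remainder 1290
Minutes: 1290 ÷ 60 = 21 remainder 30
Seconds: 30


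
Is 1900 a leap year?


No

Rules: divisible by 4 AND (not by 100 OR by 400)
1900 ÷ 4 = 475 exactly → divisible by 4
1900 ÷ 100 = 19 exactly → divisible by 100
1900 ÷ 400 = 4 remainder 300 → not divisible by 400
Divisible by 100 but not by 400 → not a leap year


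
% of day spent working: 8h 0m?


Time: 480 minutes
Day: 1440 minutes
Percentage = (480/1440) × 100 ≈ 33.3%

33.3%


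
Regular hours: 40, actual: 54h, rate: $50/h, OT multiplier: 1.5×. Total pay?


Regular: 40h × $50 = $2000.00
Overtime: 54 - 40 = 14h
OT pay: 14h × $50 × 1.5 = $1050.00
Total = $2000.00 + $1050.00 = $3050.00

$3050.00


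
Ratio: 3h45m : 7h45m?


Duration 1: 225 minutes
Duration 2: 465 minutes
Ratio = 225:465
GCD = 15
Simplified = 15:31
As a decimal: 15/31 ≈ 0.48

15:31 (0.48)


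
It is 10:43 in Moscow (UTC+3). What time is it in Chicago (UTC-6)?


Time difference = UTC-6 - UTC+3 = -9 hours
New hour = (10 -9) mod 24
= 1 mod 24 = 1
Minutes unchanged → 01:43

01:43


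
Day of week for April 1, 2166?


Tuesday

Zeller's congruence:
q=1, m=4, k=66, j=21
h = (1 + ⌊13×5/5⌋ + 66 + ⌊66/4⌋ + ⌊21/4⌋ - 2×21) mod 7
= (1 + 13 + 66 + 16 + 5 - 42) mod 7
= 59 mod 7 = 3
h=3 → Tuesday


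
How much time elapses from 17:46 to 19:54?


2h 8m

End time in minutes: 19×60 + 54 = 1194
Start time in minutes: 17×60 + 46 = 1066
Difference = 1194 - 1066 = 128 minutes
= 2 hours 8 minutes


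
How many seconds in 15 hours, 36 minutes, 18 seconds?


Hours: 15 × 3600 = 54000
Minutes: 36 × 60 = 2160
Seconds: 18
Total = 54000 + 2160 + 18 = 56178

56178 seconds


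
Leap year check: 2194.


No

Rules: divisible by 4 AND (not by 100 OR by 400)
2194 ÷ 4 = 548 remainder 2 → not divisible by 4
Not divisible by 4 → not a leap year


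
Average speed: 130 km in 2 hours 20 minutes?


Distance: 130 km
Time: 2h 20m = 140 min = 140/60 = 7/3 hours
Speed = 130 ÷ (7/3) = 130 × 3 / 7 = 390/7 ≈ 55.7 km/h

55.7 km/h


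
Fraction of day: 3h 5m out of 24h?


0.1285 (12.85%)

Total minutes: 3×60 + 5 = 185
Day = 24×60 = 1440 minutes
Fraction = 185/1440 ≈ 0.1285
As a percentage: 185/1440 × 100 ≈ 12.85%


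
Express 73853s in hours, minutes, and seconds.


20h 30m 53s

Hours: 73853 ÷ 3600 = 20 remainder 1853
Minutes: 1853 ÷ 60 = 30 remainder 53
Seconds: 53


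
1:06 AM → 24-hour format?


01:06

Input: 1:06 AM
AM hour stays: 1


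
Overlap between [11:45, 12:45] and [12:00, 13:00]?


45 minutes

Meeting A: 705-765 (in minutes from midnight)
Meeting B: 720-780
Overlap start = max(705, 720) = 720
Overlap end = min(765, 780) = 765
Overlap = max(0, 765 - 720) = 45 min


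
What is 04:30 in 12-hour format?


Hour: 4
4 < 12 → AM

4:30 AM


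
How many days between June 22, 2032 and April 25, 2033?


From June 22, 2032 to April 25, 2033
Rest of June 2032: 30 - 22 = 8
Full months: July 31, August 31, September 30, October 31, November 30, December 31, January 31, February 2033 28, March 31
Days into April 2033: 25
Total = 8 + 31 + 31 + 30 + 31 + 30 + 31 + 31 + 28 + 31 + 25 = 307 days

307 days


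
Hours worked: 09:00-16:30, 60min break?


6h 30m (390 minutes)

Total time = (16×60+30) - (9×60+0)
= 990 - 540 = 450 min
Minus break: 450 - 60 = 390 min
= 6h 30m


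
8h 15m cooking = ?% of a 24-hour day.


34.4%

Time: 495 minutes
Day: 1440 minutes
Percentage = (495/1440) × 100 ≈ 34.4%
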